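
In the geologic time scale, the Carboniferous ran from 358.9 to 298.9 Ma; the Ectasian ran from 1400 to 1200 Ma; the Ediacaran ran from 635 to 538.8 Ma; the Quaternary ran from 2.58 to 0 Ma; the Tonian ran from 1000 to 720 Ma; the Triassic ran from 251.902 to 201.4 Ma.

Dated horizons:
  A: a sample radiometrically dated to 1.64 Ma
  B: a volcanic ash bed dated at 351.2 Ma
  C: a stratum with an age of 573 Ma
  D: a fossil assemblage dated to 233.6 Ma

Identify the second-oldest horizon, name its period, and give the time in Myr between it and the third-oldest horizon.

B, in the Carboniferous; 117.6 million years to D

Sorted oldest-first by Ma: C (573), B (351.2), D (233.6), A (1.64).
The second oldest is B at 351.2 Ma, which lies in 358.9–298.9 Ma: the Carboniferous.
The third oldest is D at 233.6 Ma; separation = |351.2 − 233.6| = 117.6 Myr.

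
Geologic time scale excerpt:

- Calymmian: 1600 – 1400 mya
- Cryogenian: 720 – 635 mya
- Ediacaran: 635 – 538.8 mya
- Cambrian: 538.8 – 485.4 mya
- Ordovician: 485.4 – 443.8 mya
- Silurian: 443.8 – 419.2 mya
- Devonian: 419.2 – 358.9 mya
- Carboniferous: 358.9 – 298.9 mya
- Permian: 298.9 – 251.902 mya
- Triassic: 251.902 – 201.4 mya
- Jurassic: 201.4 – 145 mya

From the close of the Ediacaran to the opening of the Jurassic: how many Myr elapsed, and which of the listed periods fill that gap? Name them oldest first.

337.4 million years; Cambrian, Ordovician, Silurian, Devonian, Carboniferous, Permian, Triassic

End of Ediacaran = 538.8 Ma; start of Jurassic = 201.4 Ma.
Gap = 538.8 − 201.4 = 337.4 Myr.
Periods wholly inside 538.8–201.4 Ma: Cambrian (538.8–485.4), Ordovician (485.4–443.8), Silurian (443.8–419.2), Devonian (419.2–358.9), Carboniferous (358.9–298.9), Permian (298.9–251.902), Triassic (251.902–201.4).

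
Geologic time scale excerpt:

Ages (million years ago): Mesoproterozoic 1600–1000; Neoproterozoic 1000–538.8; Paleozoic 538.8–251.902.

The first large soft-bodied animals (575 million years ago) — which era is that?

575 Ma lies between 1000 and 538.8 Ma, so it falls in the Neoproterozoic.

Neoproterozoic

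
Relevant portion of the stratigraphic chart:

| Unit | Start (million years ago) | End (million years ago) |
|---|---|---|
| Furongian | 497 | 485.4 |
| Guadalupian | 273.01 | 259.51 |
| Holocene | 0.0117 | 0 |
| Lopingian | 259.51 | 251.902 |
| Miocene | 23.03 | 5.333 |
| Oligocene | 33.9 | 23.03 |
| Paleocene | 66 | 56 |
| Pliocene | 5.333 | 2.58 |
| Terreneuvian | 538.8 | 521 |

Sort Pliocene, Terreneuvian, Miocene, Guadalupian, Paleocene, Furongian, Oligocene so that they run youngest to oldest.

Pliocene → Miocene → Oligocene → Paleocene → Guadalupian → Furongian → Terreneuvian

Sorting by start age (ascending Ma, since larger Ma = older): Pliocene start 5.333, Miocene start 23.03, Oligocene start 33.9, Paleocene start 66, Guadalupian start 273.01, Furongian start 497, Terreneuvian start 538.8.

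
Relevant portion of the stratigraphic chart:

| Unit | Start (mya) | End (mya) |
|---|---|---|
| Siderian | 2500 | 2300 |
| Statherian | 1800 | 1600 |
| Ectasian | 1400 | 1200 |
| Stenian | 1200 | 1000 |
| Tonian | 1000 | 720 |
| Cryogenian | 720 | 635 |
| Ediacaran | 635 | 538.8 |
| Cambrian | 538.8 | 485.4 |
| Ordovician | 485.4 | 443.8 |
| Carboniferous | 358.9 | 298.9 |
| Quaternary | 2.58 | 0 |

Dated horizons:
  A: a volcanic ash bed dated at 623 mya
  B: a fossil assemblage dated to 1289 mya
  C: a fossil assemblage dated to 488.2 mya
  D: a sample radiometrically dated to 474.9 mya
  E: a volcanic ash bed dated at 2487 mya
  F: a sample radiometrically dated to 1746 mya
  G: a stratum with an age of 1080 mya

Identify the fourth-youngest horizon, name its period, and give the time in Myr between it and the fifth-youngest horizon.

Sorted youngest-first by Ma: D (474.9), C (488.2), A (623), G (1080), B (1289), F (1746), E (2487).
The fourth youngest is G at 1080 Ma, which lies in 1200–1000 Ma: the Stenian.
The fifth youngest is B at 1289 Ma; separation = |1080 − 1289| = 209 Myr.

G, in the Stenian; 209 million years to B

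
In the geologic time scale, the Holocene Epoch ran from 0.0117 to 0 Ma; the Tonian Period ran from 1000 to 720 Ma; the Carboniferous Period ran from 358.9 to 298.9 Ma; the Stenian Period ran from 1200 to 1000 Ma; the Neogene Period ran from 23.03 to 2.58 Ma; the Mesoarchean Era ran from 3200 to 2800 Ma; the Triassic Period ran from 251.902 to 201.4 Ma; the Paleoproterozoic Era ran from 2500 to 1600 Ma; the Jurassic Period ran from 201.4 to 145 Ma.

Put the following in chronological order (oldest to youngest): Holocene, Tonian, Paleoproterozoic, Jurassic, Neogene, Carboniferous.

Paleoproterozoic, Tonian, Carboniferous, Jurassic, Neogene, Holocene

Read off each span (Ma): Holocene 0.0117–0; Tonian 1000–720; Paleoproterozoic 2500–1600; Jurassic 201.4–145; Neogene 23.03–2.58; Carboniferous 358.9–298.9.
Larger Ma is older, so oldest→youngest is Paleoproterozoic, Tonian, Carboniferous, Jurassic, Neogene, Holocene.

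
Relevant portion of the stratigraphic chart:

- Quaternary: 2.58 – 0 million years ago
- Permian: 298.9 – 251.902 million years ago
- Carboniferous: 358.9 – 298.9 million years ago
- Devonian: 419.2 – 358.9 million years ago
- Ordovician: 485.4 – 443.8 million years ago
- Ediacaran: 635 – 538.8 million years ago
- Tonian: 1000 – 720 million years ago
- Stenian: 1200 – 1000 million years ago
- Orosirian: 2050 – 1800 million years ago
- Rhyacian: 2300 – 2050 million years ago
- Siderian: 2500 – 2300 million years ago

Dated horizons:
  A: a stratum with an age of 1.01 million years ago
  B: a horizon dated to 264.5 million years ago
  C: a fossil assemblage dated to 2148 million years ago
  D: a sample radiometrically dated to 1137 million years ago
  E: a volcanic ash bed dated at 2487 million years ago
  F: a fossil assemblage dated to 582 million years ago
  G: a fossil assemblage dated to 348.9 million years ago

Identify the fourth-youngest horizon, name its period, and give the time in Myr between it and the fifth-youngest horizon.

F, in the Ediacaran; 555 million years to D

Smaller Ma means younger, so youngest first: A 1.01 < B 264.5 < G 348.9 < F 582 < D 1137 < C 2148 < E 2487.
Counting 4 along gives F (582 Ma); the excerpt puts that inside the Ediacaran, 635–538.8 Ma.
Next in line is D (1137 Ma), and 1137 − 582 = 555 Myr.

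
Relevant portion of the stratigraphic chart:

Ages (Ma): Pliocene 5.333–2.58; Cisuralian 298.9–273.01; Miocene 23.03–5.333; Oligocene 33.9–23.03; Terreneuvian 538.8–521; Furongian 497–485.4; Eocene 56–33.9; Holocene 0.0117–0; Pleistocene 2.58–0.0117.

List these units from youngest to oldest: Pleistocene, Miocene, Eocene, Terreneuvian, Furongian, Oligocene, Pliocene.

Pleistocene, Pliocene, Miocene, Oligocene, Eocene, Furongian, Terreneuvian

The oldest of these is Terreneuvian (starts 538.8 Ma) and the youngest is Pleistocene (ends 0.0117 Ma).
In between, by decreasing start age: Furongian (497), Eocene (56), Oligocene (33.9), Miocene (23.03), Pliocene (5.333).
Listing youngest first means reversing that sequence.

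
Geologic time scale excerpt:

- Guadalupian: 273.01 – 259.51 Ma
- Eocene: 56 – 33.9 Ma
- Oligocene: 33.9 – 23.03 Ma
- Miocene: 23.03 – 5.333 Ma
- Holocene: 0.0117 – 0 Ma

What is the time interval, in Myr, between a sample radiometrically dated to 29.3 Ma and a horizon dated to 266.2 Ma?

266.2 − 29.3 = 236.9 million years.

236.9 million years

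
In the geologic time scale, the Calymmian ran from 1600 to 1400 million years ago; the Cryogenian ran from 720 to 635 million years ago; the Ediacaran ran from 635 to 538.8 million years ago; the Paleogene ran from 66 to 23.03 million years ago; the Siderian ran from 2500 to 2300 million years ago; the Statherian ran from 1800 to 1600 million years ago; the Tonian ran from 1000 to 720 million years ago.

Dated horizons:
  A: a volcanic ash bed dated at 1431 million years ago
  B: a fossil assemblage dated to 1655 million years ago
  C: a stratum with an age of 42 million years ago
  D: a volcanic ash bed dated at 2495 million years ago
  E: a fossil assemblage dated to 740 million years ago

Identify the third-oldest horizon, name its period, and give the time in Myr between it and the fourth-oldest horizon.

Larger Ma means older, so oldest first: D 2495 > B 1655 > A 1431 > E 740 > C 42.
Counting 3 along gives A (1431 Ma); the excerpt puts that inside the Calymmian, 1600–1400 Ma.
Next in line is E (740 Ma), and 1431 − 740 = 691 Myr.

A, in the Calymmian; 691 million years to E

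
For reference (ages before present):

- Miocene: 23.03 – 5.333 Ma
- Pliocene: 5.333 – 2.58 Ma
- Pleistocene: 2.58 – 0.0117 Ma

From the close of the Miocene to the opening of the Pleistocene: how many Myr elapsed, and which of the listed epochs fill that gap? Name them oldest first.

2.753 million years; Pliocene

End of Miocene = 5.333 Ma; start of Pleistocene = 2.58 Ma.
Gap = 5.333 − 2.58 = 2.753 Myr.
Epochs wholly inside 5.333–2.58 Ma: Pliocene (5.333–2.58).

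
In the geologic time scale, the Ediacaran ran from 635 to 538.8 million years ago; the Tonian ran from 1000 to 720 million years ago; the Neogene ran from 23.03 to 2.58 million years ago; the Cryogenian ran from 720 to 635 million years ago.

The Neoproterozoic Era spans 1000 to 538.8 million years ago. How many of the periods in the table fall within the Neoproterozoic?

Periods inside 1000–538.8 Ma: Tonian, Cryogenian, Ediacaran — 3 in total.

3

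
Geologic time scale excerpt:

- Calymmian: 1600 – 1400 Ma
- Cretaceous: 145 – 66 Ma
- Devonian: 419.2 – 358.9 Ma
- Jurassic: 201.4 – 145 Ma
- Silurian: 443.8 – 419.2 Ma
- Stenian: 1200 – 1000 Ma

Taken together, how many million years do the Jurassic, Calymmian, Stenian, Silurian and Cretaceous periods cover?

560 million years

Duration is start − end for each: (201.4 − 145) + (1600 − 1400) + (1200 − 1000) + (443.8 − 419.2) + (145 − 66).
That is 56.4 + 200 + 200 + 24.6 + 79, which totals 560 million years.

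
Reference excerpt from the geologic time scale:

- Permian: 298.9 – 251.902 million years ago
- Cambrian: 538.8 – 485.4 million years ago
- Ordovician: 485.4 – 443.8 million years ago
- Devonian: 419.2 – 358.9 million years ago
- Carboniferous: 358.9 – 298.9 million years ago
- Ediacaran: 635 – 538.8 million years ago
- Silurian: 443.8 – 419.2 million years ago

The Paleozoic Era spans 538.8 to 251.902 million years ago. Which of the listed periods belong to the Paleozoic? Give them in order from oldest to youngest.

Cambrian, Ordovician, Silurian, Devonian, Carboniferous, Permian

Periods with both bounds inside 538.8–251.902 Ma: Cambrian (538.8–485.4), Ordovician (485.4–443.8), Silurian (443.8–419.2), Devonian (419.2–358.9), Carboniferous (358.9–298.9), Permian (298.9–251.902).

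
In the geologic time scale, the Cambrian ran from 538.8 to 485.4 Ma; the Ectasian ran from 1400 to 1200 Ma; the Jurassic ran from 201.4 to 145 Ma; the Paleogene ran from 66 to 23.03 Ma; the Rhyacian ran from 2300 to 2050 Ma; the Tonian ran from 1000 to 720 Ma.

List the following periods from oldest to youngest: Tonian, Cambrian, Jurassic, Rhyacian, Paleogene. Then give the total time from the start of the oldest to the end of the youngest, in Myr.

From the excerpt: Tonian 1000–720; Cambrian 538.8–485.4; Jurassic 201.4–145; Rhyacian 2300–2050; Paleogene 66–23.03 (Ma).
Larger Ma is earlier, so the oldest is Rhyacian and the youngest is Paleogene; oldest to youngest: Rhyacian, Tonian, Cambrian, Jurassic, Paleogene.
Oldest start 2300 minus youngest end 23.03 gives 2276.97 Myr overall.

Rhyacian, Tonian, Cambrian, Jurassic, Paleogene; total span 2276.97 Myr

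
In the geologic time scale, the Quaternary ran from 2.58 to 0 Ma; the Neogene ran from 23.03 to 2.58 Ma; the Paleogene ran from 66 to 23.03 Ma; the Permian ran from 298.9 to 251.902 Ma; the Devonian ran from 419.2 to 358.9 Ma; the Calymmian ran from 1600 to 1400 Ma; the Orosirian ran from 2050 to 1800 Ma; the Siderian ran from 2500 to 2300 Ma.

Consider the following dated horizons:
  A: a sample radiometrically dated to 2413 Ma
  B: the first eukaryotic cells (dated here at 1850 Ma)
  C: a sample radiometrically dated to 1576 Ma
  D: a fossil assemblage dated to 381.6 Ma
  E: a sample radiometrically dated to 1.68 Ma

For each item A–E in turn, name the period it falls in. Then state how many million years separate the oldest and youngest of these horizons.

A: 2413 Ma lies in 2500–2300 Ma, so Siderian.
B: 1850 Ma lies in 2050–1800 Ma, so Orosirian.
C: 1576 Ma lies in 1600–1400 Ma, so Calymmian.
D: 381.6 Ma lies in 419.2–358.9 Ma, so Devonian.
E: 1.68 Ma lies in 2.58–0 Ma, so Quaternary.
Oldest = 2413 Ma, youngest = 1.68 Ma → span 2411.32 Myr.

A — Siderian; B — Orosirian; C — Calymmian; D — Devonian; E — Quaternary; span 2411.32 million years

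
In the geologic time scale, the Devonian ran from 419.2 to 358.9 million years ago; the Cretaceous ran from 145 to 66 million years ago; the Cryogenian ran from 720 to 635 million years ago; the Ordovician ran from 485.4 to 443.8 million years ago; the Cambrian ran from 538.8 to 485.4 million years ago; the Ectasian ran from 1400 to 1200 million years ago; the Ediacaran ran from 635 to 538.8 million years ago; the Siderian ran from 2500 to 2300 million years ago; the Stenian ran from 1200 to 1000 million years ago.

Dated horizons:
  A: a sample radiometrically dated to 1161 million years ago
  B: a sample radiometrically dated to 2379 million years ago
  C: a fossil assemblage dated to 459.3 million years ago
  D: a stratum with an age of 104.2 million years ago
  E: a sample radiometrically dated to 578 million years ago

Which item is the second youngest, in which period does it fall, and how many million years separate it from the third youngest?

Sorted youngest-first by Ma: D (104.2), C (459.3), E (578), A (1161), B (2379).
The second youngest is C at 459.3 Ma, which lies in 485.4–443.8 Ma: the Ordovician.
The third youngest is E at 578 Ma; separation = |459.3 − 578| = 118.7 Myr.

C, in the Ordovician; 118.7 million years to E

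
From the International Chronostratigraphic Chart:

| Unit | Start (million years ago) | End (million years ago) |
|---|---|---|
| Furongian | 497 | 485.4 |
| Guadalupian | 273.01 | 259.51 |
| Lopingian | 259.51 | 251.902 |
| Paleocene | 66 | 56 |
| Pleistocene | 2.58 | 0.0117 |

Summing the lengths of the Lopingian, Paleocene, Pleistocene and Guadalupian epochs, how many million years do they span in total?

Duration is start − end for each: (259.51 − 251.902) + (66 − 56) + (2.58 − 0.0117) + (273.01 − 259.51).
That is 7.608 + 10 + 2.5683 + 13.5, which totals 33.6763 million years.

33.6763 million years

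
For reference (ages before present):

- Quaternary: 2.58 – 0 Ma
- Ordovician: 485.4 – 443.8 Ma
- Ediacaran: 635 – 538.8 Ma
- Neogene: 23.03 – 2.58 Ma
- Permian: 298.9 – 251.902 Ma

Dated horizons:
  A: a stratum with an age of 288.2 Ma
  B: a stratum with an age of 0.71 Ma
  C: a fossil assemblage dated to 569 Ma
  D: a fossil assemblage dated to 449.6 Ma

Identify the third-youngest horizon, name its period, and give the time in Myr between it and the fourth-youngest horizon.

D, in the Ordovician; 119.4 million years to C

Smaller Ma means younger, so youngest first: B 0.71 < A 288.2 < D 449.6 < C 569.
Counting 3 along gives D (449.6 Ma); the excerpt puts that inside the Ordovician, 485.4–443.8 Ma.
Next in line is C (569 Ma), and 569 − 449.6 = 119.4 Myr.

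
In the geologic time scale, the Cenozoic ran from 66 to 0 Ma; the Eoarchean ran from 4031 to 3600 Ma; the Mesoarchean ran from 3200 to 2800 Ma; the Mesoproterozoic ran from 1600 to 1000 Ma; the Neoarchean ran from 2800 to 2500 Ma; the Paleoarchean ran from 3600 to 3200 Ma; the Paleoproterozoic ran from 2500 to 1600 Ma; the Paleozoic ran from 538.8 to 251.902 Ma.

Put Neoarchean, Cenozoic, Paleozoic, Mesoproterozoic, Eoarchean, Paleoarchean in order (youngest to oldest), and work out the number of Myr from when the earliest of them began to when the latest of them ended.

Cenozoic → Paleozoic → Mesoproterozoic → Neoarchean → Paleoarchean → Eoarchean; total span 4031 Myr

Start ages (Ma): Eoarchean 4031, Paleoarchean 3600, Neoarchean 2800, Mesoproterozoic 1600, Paleozoic 538.8, Cenozoic 66.
Ordered youngest to oldest: Cenozoic, Paleozoic, Mesoproterozoic, Neoarchean, Paleoarchean, Eoarchean.
Span = 4031 − 0 = 4031 Myr.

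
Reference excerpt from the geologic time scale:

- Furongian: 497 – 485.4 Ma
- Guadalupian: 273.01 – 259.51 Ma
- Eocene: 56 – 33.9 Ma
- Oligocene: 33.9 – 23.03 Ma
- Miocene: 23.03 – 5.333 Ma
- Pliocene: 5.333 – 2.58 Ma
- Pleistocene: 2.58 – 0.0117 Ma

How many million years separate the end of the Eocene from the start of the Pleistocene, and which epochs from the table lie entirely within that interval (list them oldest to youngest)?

31.32 million years; Oligocene, Miocene, Pliocene

End of Eocene = 33.9 Ma; start of Pleistocene = 2.58 Ma.
Gap = 33.9 − 2.58 = 31.32 Myr.
Epochs wholly inside 33.9–2.58 Ma: Oligocene (33.9–23.03), Miocene (23.03–5.333), Pliocene (5.333–2.58).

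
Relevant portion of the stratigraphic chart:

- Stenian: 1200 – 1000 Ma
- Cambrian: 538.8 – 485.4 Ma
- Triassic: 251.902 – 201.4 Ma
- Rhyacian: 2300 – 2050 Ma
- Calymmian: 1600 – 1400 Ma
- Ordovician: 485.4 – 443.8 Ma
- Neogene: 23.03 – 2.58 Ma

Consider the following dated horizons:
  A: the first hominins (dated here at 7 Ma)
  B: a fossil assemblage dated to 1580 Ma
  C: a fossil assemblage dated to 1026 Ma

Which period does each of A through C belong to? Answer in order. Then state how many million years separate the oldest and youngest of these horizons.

A — Neogene; B — Calymmian; C — Stenian; span 1573 million years

Match each age against the start–end ranges in the excerpt: A = 7 Ma → Neogene (23.03–2.58); B = 1580 Ma → Calymmian (1600–1400); C = 1026 Ma → Stenian (1200–1000).
The largest age is 1580 Ma and the smallest is 7 Ma; their difference is 1573 Myr.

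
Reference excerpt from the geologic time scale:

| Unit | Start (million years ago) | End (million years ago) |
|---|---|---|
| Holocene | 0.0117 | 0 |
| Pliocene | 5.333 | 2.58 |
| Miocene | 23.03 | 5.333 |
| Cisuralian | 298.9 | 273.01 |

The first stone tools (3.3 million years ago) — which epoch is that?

3.3 Ma lies between 5.333 and 2.58 Ma, so it falls in the Pliocene.

Pliocene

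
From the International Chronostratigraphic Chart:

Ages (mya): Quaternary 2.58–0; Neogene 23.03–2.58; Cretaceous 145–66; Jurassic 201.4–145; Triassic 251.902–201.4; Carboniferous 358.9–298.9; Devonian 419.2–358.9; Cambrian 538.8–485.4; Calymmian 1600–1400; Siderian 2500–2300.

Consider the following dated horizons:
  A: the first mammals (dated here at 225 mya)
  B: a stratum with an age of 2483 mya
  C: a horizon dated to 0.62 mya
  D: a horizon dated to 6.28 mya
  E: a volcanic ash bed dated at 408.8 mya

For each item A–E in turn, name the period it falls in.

Match each age against the start–end ranges in the excerpt: A = 225 Ma → Triassic (251.902–201.4); B = 2483 Ma → Siderian (2500–2300); C = 0.62 Ma → Quaternary (2.58–0); D = 6.28 Ma → Neogene (23.03–2.58); E = 408.8 Ma → Devonian (419.2–358.9).

A — Triassic; B — Siderian; C — Quaternary; D — Neogene; E — Devonian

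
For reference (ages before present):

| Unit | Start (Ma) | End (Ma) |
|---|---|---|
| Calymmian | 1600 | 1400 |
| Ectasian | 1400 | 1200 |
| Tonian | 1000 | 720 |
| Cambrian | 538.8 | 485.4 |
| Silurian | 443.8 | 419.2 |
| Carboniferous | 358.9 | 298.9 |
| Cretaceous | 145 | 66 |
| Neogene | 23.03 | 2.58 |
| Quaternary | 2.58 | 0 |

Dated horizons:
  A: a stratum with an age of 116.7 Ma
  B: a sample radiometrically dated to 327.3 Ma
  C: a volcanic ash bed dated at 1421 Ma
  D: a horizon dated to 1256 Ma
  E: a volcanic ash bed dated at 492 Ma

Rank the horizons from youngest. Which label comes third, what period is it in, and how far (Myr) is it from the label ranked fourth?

Sorted youngest-first by Ma: A (116.7), B (327.3), E (492), D (1256), C (1421).
The third youngest is E at 492 Ma, which lies in 538.8–485.4 Ma: the Cambrian.
The fourth youngest is D at 1256 Ma; separation = |492 − 1256| = 764 Myr.

E, in the Cambrian; 764 million years to D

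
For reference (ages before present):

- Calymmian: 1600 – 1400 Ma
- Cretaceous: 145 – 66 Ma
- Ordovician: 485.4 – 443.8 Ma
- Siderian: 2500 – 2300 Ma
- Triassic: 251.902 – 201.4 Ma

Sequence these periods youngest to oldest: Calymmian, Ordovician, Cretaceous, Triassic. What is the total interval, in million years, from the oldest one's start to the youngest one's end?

From the excerpt: Calymmian 1600–1400; Ordovician 485.4–443.8; Cretaceous 145–66; Triassic 251.902–201.4 (Ma).
Larger Ma is earlier, so the oldest is Calymmian and the youngest is Cretaceous; youngest to oldest: Cretaceous, Triassic, Ordovician, Calymmian.
Oldest start 1600 minus youngest end 66 gives 1534 Myr overall.

Cretaceous → Triassic → Ordovician → Calymmian; total span 1534 Myr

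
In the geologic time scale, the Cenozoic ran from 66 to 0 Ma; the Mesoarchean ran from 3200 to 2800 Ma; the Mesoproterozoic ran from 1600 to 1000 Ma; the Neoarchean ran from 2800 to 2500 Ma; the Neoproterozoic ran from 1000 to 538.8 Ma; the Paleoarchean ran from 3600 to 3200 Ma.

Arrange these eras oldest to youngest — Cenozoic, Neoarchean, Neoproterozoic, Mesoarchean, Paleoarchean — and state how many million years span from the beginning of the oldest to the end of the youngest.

Paleoarchean, Mesoarchean, Neoarchean, Neoproterozoic, Cenozoic; total span 3600 Myr

From the excerpt: Cenozoic 66–0; Neoarchean 2800–2500; Neoproterozoic 1000–538.8; Mesoarchean 3200–2800; Paleoarchean 3600–3200 (Ma).
Larger Ma is earlier, so the oldest is Paleoarchean and the youngest is Cenozoic; oldest to youngest: Paleoarchean, Mesoarchean, Neoarchean, Neoproterozoic, Cenozoic.
Oldest start 3600 minus youngest end 0 gives 3600 Myr overall.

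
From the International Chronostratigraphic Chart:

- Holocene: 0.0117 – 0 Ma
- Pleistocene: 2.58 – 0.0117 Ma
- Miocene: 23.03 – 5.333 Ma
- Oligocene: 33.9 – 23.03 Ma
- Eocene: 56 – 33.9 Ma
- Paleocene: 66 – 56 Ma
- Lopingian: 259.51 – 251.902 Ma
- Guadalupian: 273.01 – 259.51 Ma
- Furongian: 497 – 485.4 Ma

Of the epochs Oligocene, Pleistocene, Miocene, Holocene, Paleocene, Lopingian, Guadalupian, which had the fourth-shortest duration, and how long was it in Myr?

Start − end for each: Oligocene 33.9 − 23.03 = 10.87; Pleistocene 2.58 − 0.0117 = 2.5683; Miocene 23.03 − 5.333 = 17.697; Holocene 0.0117 − 0 = 0.0117; Paleocene 66 − 56 = 10; Lopingian 259.51 − 251.902 = 7.608; Guadalupian 273.01 − 259.51 = 13.5.
Ranking these from shortest: Holocene < Pleistocene < Lopingian < Paleocene < Oligocene < Guadalupian < Miocene.
Position 4 in that ranking is Paleocene, which lasted 10 Myr.

Paleocene, 10 million years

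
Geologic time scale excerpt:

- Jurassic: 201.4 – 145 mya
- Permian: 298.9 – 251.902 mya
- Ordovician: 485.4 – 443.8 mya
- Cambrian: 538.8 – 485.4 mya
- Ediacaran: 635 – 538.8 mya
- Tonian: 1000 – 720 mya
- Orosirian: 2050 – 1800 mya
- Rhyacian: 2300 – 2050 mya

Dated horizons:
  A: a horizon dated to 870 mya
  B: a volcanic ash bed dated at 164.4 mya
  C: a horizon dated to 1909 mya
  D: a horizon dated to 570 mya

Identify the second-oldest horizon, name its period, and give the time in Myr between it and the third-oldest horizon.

Larger Ma means older, so oldest first: C 1909 > A 870 > D 570 > B 164.4.
Counting 2 along gives A (870 Ma); the excerpt puts that inside the Tonian, 1000–720 Ma.
Next in line is D (570 Ma), and 870 − 570 = 300 Myr.

A, in the Tonian; 300 million years to D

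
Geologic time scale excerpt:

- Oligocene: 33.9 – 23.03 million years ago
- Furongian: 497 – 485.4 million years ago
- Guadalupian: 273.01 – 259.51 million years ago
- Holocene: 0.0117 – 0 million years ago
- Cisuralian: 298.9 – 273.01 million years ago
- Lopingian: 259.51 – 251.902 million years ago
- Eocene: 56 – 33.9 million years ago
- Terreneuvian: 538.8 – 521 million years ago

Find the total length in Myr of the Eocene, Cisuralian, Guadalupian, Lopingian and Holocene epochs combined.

Each duration: Eocene = 22.1; Cisuralian = 25.89; Guadalupian = 13.5; Lopingian = 7.608; Holocene = 0.0117.
Sum: 22.1 + 25.89 + 13.5 + 7.608 + 0.0117 = 69.1097 Myr.

69.1097 million years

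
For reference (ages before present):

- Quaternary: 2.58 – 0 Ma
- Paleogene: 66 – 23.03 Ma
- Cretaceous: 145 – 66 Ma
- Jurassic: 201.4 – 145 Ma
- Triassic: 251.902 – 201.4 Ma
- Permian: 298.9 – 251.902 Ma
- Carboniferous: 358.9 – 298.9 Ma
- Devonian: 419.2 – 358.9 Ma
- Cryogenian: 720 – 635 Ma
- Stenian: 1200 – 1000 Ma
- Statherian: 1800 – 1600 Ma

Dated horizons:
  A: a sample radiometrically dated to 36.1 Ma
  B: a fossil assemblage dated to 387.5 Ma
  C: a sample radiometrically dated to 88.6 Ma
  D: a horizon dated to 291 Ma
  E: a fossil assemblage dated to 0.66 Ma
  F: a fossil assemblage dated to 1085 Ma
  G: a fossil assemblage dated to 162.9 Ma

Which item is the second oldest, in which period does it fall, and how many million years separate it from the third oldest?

B, in the Devonian; 96.5 million years to D

Sorted oldest-first by Ma: F (1085), B (387.5), D (291), G (162.9), C (88.6), A (36.1), E (0.66).
The second oldest is B at 387.5 Ma, which lies in 419.2–358.9 Ma: the Devonian.
The third oldest is D at 291 Ma; separation = |387.5 − 291| = 96.5 Myr.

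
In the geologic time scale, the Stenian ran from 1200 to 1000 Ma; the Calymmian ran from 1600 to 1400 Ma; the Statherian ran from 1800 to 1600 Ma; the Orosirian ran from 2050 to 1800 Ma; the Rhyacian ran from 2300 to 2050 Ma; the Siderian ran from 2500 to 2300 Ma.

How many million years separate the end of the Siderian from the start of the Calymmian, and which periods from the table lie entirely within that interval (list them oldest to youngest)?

700 million years; Rhyacian, Orosirian, Statherian

End of Siderian = 2300 Ma; start of Calymmian = 1600 Ma.
Gap = 2300 − 1600 = 700 Myr.
Periods wholly inside 2300–1600 Ma: Rhyacian (2300–2050), Orosirian (2050–1800), Statherian (1800–1600).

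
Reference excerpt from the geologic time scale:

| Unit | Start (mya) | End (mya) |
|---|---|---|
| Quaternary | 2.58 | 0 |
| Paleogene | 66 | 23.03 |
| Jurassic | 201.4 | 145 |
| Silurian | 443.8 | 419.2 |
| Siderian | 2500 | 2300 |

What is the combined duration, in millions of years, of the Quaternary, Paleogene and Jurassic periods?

101.95 million years

Duration is start − end for each: (2.58 − 0) + (66 − 23.03) + (201.4 − 145).
That is 2.58 + 42.97 + 56.4, which totals 101.95 million years.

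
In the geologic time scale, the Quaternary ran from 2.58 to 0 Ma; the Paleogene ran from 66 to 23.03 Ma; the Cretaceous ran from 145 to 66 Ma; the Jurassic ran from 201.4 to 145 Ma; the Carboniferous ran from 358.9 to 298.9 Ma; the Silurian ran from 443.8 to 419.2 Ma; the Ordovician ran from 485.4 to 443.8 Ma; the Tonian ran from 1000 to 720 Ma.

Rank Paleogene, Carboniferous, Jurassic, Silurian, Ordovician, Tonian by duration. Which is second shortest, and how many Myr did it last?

Ordovician, 41.6 million years

Start − end for each: Paleogene 66 − 23.03 = 42.97; Carboniferous 358.9 − 298.9 = 60; Jurassic 201.4 − 145 = 56.4; Silurian 443.8 − 419.2 = 24.6; Ordovician 485.4 − 443.8 = 41.6; Tonian 1000 − 720 = 280.
Ranking these from shortest: Silurian < Ordovician < Paleogene < Jurassic < Carboniferous < Tonian.
Position 2 in that ranking is Ordovician, which lasted 41.6 Myr.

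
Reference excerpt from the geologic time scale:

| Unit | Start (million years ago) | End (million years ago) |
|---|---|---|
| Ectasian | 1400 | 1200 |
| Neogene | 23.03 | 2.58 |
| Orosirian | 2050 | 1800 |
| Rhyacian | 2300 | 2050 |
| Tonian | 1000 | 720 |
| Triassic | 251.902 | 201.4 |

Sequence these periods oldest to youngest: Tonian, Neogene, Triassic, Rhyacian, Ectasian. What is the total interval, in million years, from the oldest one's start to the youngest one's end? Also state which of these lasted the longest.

Rhyacian, Ectasian, Tonian, Triassic, Neogene; total span 2297.42 Myr; longest is Tonian

From the excerpt: Tonian 1000–720; Neogene 23.03–2.58; Triassic 251.902–201.4; Rhyacian 2300–2050; Ectasian 1400–1200 (Ma).
Larger Ma is earlier, so the oldest is Rhyacian and the youngest is Neogene; oldest to youngest: Rhyacian, Ectasian, Tonian, Triassic, Neogene.
Oldest start 2300 minus youngest end 2.58 gives 2297.42 Myr overall.
Individual lengths (start − end): Tonian 280; Triassic 50.502; Rhyacian 250; Ectasian 200; Neogene 20.45. The largest is Tonian at 280 Myr.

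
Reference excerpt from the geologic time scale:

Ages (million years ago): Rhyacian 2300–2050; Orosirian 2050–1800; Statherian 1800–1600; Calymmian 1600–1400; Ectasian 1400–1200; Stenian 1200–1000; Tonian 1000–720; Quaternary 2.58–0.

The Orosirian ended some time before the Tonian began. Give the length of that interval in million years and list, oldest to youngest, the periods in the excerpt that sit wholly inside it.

800 million years; Statherian, Calymmian, Ectasian, Stenian

End of Orosirian = 1800 Ma; start of Tonian = 1000 Ma.
Gap = 1800 − 1000 = 800 Myr.
Periods wholly inside 1800–1000 Ma: Statherian (1800–1600), Calymmian (1600–1400), Ectasian (1400–1200), Stenian (1200–1000).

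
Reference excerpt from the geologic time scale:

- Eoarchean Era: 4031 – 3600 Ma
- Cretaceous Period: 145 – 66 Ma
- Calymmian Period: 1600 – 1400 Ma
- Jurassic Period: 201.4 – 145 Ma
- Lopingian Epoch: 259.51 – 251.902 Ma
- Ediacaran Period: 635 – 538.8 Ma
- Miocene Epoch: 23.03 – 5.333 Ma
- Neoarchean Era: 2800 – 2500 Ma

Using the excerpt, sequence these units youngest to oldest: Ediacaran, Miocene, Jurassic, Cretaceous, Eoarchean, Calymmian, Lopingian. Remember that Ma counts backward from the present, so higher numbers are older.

The oldest of these is Eoarchean (starts 4031 Ma) and the youngest is Miocene (ends 5.333 Ma).
In between, by decreasing start age: Calymmian (1600), Ediacaran (635), Lopingian (259.51), Jurassic (201.4), Cretaceous (145).
Listing youngest first means reversing that sequence.

Miocene → Cretaceous → Jurassic → Lopingian → Ediacaran → Calymmian → Eoarchean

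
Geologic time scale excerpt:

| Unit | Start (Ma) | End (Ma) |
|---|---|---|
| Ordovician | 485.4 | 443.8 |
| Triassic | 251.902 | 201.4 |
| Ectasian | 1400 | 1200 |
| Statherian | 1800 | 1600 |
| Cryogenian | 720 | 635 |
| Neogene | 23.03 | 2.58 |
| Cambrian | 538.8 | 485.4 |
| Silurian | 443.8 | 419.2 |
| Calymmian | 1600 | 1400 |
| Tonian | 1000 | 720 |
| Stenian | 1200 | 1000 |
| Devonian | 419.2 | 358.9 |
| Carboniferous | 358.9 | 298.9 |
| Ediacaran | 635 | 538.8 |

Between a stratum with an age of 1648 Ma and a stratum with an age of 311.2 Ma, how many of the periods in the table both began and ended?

10

The older date is 1648 Ma and the younger is 311.2 Ma.
Periods with start < 1648 and end > 311.2 Ma: Calymmian (1600–1400), Ectasian (1400–1200), Stenian (1200–1000), Tonian (1000–720), Cryogenian (720–635), Ediacaran (635–538.8), Cambrian (538.8–485.4), Ordovician (485.4–443.8), Silurian (443.8–419.2), Devonian (419.2–358.9).
That is 10 complete periods.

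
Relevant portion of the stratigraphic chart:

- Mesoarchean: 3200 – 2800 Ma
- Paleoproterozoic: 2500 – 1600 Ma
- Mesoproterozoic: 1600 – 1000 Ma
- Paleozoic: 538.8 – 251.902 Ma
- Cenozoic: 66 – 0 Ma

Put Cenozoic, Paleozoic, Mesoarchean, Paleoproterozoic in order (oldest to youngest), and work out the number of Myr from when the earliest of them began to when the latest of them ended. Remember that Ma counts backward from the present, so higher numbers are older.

Mesoarchean, Paleoproterozoic, Paleozoic, Cenozoic; total span 3200 Myr

Start ages (Ma): Mesoarchean 3200, Paleoproterozoic 2500, Paleozoic 538.8, Cenozoic 66.
Ordered oldest to youngest: Mesoarchean, Paleoproterozoic, Paleozoic, Cenozoic.
Span = 3200 − 0 = 3200 Myr.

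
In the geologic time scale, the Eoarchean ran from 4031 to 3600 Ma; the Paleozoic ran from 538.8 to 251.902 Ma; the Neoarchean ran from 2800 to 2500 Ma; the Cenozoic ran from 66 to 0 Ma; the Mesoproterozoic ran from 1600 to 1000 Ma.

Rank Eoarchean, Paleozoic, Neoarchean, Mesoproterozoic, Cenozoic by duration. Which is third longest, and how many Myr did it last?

Neoarchean, 300 million years

Durations: Eoarchean 431; Paleozoic 286.898; Neoarchean 300; Mesoproterozoic 600; Cenozoic 66 Myr.
Sorted longest-first: Mesoproterozoic (600), Eoarchean (431), Neoarchean (300), Paleozoic (286.898), Cenozoic (66).
The third longest is Neoarchean at 300 Myr.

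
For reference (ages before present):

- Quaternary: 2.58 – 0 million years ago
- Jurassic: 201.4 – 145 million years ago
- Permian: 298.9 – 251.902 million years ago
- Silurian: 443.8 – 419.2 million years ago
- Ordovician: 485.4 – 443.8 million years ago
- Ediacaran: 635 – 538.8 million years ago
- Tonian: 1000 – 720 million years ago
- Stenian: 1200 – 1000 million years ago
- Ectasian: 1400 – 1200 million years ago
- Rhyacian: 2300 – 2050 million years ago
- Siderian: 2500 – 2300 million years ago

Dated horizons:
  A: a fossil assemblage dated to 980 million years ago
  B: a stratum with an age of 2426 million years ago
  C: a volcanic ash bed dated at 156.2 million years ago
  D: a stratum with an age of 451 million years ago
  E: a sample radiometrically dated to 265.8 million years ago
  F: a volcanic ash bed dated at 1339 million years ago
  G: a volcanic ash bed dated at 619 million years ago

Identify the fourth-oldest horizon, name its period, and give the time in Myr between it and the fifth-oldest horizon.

G, in the Ediacaran; 168 million years to D

Larger Ma means older, so oldest first: B 2426 > F 1339 > A 980 > G 619 > D 451 > E 265.8 > C 156.2.
Counting 4 along gives G (619 Ma); the excerpt puts that inside the Ediacaran, 635–538.8 Ma.
Next in line is D (451 Ma), and 619 − 451 = 168 Myr.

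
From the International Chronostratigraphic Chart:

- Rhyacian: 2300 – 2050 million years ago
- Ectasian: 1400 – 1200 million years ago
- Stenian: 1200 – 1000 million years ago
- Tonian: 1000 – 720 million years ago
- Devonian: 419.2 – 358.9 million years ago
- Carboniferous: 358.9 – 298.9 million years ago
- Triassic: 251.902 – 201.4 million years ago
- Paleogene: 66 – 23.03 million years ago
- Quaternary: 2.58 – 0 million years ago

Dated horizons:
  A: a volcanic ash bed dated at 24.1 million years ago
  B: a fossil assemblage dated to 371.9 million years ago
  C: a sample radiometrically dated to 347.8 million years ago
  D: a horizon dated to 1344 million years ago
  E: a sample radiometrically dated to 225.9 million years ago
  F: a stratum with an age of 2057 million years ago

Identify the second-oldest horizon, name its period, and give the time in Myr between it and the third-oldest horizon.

D, in the Ectasian; 972.1 million years to B

Sorted oldest-first by Ma: F (2057), D (1344), B (371.9), C (347.8), E (225.9), A (24.1).
The second oldest is D at 1344 Ma, which lies in 1400–1200 Ma: the Ectasian.
The third oldest is B at 371.9 Ma; separation = |1344 − 371.9| = 972.1 Myr.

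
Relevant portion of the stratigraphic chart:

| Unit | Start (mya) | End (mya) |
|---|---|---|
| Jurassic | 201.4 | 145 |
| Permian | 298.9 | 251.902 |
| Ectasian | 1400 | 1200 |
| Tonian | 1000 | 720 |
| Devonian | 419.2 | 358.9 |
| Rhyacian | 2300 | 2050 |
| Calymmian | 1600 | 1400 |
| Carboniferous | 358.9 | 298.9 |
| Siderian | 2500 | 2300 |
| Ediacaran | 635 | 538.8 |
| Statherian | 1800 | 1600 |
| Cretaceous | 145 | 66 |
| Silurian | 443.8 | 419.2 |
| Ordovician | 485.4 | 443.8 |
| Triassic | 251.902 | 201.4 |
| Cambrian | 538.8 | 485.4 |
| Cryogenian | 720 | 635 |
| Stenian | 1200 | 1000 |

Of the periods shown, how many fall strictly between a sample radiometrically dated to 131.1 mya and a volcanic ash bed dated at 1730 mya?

The older date is 1730 Ma and the younger is 131.1 Ma.
Periods with start < 1730 and end > 131.1 Ma: Calymmian (1600–1400), Ectasian (1400–1200), Stenian (1200–1000), Tonian (1000–720), Cryogenian (720–635), Ediacaran (635–538.8), Cambrian (538.8–485.4), Ordovician (485.4–443.8), Silurian (443.8–419.2), Devonian (419.2–358.9), Carboniferous (358.9–298.9), Permian (298.9–251.902), Triassic (251.902–201.4), Jurassic (201.4–145).
That is 14 complete periods.

14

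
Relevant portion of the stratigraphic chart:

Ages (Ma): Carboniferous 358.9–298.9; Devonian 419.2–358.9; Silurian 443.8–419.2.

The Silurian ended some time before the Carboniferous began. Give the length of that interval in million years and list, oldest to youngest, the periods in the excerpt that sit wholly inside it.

End of Silurian = 419.2 Ma; start of Carboniferous = 358.9 Ma.
Gap = 419.2 − 358.9 = 60.3 Myr.
Periods wholly inside 419.2–358.9 Ma: Devonian (419.2–358.9).

60.3 million years; Devonian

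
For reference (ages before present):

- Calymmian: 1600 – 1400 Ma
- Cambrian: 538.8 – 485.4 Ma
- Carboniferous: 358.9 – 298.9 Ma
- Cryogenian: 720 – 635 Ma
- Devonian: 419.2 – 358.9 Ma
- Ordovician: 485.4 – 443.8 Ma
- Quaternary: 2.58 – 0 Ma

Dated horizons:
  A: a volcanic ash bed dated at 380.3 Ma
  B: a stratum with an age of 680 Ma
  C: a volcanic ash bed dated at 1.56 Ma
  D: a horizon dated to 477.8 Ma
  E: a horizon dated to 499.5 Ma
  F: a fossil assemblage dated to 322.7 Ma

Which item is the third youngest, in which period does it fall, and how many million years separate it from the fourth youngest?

Sorted youngest-first by Ma: C (1.56), F (322.7), A (380.3), D (477.8), E (499.5), B (680).
The third youngest is A at 380.3 Ma, which lies in 419.2–358.9 Ma: the Devonian.
The fourth youngest is D at 477.8 Ma; separation = |380.3 − 477.8| = 97.5 Myr.

A, in the Devonian; 97.5 million years to D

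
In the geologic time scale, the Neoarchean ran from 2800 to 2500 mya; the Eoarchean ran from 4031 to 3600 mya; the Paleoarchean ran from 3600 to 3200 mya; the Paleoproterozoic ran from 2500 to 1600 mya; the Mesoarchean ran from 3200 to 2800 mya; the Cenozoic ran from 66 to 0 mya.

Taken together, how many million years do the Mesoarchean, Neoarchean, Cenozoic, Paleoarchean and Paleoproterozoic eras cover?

Duration is start − end for each: (3200 − 2800) + (2800 − 2500) + (66 − 0) + (3600 − 3200) + (2500 − 1600).
That is 400 + 300 + 66 + 400 + 900, which totals 2066 million years.

2066 million years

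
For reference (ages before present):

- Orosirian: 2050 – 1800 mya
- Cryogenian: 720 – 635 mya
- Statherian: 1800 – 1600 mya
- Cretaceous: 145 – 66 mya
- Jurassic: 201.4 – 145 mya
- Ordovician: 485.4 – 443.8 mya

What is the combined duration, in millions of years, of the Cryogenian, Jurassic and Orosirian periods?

391.4 million years

Duration is start − end for each: (720 − 635) + (201.4 − 145) + (2050 − 1800).
That is 85 + 56.4 + 250, which totals 391.4 million years.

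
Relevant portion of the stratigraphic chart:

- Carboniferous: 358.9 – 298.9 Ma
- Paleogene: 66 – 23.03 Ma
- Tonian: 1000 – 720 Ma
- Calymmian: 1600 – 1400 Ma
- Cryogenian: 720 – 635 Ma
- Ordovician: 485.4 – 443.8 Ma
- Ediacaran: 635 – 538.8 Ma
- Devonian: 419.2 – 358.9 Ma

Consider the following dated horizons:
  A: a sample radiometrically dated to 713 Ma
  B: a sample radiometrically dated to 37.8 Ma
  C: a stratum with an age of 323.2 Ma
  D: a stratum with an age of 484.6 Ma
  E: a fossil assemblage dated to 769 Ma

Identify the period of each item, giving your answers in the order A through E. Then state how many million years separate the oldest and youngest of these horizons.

A — Cryogenian; B — Paleogene; C — Carboniferous; D — Ordovician; E — Tonian; span 731.2 million years

A: 713 Ma lies in 720–635 Ma, so Cryogenian.
B: 37.8 Ma lies in 66–23.03 Ma, so Paleogene.
C: 323.2 Ma lies in 358.9–298.9 Ma, so Carboniferous.
D: 484.6 Ma lies in 485.4–443.8 Ma, so Ordovician.
E: 769 Ma lies in 1000–720 Ma, so Tonian.
Oldest = 769 Ma, youngest = 37.8 Ma → span 731.2 Myr.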